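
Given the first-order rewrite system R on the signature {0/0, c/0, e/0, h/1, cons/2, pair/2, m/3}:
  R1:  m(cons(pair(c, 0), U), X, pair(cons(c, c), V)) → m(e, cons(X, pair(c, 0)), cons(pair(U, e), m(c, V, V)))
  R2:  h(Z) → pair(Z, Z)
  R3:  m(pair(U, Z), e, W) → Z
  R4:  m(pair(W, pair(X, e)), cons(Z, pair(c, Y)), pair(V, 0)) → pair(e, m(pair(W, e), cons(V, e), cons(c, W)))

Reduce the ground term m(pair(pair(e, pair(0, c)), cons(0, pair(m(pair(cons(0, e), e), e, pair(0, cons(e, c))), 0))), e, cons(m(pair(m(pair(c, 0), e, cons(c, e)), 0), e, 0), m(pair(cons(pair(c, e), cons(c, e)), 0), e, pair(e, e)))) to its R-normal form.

1. m(pair(pair(e, pair(0, c)), cons(0, pair(m(pair(cons(0, e), e), e, pair(0, cons(e, c))), 0))), e, cons(m(pair(m(pair(c, 0), e, cons(c, e)), 0), e, 0), m(pair(cons(pair(c, e), cons(c, e)), 0), e, pair(e, e))))  →  cons(0, pair(m(pair(cons(0, e), e), e, pair(0, cons(e, c))), 0))   [R3 at ε]
2. cons(0, pair(m(pair(cons(0, e), e), e, pair(0, cons(e, c))), 0))  →  cons(0, pair(e, 0))   [R3 at 2.1]

cons(0, pair(e, 0))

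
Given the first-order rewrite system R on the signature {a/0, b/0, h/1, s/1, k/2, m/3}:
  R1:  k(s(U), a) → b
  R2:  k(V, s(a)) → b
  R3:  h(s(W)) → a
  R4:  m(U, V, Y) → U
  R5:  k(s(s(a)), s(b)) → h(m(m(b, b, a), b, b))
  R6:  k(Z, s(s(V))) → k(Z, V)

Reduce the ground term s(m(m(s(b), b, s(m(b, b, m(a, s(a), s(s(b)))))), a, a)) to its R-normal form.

1. s(m(m(s(b), b, s(m(b, b, m(a, s(a), s(s(b)))))), a, a))  →  s(m(s(b), b, s(m(b, b, m(a, s(a), s(s(b)))))))   [R4 at 1]
2. s(m(s(b), b, s(m(b, b, m(a, s(a), s(s(b)))))))  →  s(s(b))   [R4 at 1]

s(s(b))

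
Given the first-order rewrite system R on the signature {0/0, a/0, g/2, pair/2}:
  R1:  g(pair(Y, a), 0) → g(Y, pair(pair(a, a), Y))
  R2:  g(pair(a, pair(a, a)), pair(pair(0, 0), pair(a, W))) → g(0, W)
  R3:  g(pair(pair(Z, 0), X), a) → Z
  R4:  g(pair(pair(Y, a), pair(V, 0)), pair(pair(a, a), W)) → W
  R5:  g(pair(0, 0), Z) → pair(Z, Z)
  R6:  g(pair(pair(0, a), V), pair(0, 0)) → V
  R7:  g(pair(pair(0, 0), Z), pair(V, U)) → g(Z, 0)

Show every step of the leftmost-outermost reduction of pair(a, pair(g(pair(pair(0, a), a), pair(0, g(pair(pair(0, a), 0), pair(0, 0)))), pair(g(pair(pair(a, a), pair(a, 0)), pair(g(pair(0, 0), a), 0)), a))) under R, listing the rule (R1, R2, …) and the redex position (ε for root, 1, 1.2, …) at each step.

1. pair(a, pair(g(pair(pair(0, a), a), pair(0, g(pair(pair(0, a), 0), pair(0, 0)))), pair(g(pair(pair(a, a), pair(a, 0)), pair(g(pair(0, 0), a), 0)), a)))  →  pair(a, pair(g(pair(pair(0, a), a), pair(0, 0)), pair(g(pair(pair(a, a), pair(a, 0)), pair(g(pair(0, 0), a), 0)), a)))   [R6 at 2.1.2.2]
2. pair(a, pair(g(pair(pair(0, a), a), pair(0, 0)), pair(g(pair(pair(a, a), pair(a, 0)), pair(g(pair(0, 0), a), 0)), a)))  →  pair(a, pair(a, pair(g(pair(pair(a, a), pair(a, 0)), pair(g(pair(0, 0), a), 0)), a)))   [R6 at 2.1]
3. pair(a, pair(a, pair(g(pair(pair(a, a), pair(a, 0)), pair(g(pair(0, 0), a), 0)), a)))  →  pair(a, pair(a, pair(g(pair(pair(a, a), pair(a, 0)), pair(pair(a, a), 0)), a)))   [R5 at 2.2.1.2.1]
4. pair(a, pair(a, pair(g(pair(pair(a, a), pair(a, 0)), pair(pair(a, a), 0)), a)))  →  pair(a, pair(a, pair(0, a)))   [R4 at 2.2.1]

pair(a, pair(a, pair(0, a)))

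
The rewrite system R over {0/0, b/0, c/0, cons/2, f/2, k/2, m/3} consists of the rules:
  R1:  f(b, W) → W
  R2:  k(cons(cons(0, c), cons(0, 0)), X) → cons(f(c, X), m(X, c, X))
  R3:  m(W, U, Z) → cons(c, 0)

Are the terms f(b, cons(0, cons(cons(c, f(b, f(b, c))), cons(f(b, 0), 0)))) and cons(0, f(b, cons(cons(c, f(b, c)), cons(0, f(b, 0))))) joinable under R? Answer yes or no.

Reduce t₁ = f(b, cons(0, cons(cons(c, f(b, f(b, c))), cons(f(b, 0), 0)))):
1. f(b, cons(0, cons(cons(c, f(b, f(b, c))), cons(f(b, 0), 0))))  →  cons(0, cons(cons(c, f(b, f(b, c))), cons(f(b, 0), 0)))   [R1 at ε]
2. cons(0, cons(cons(c, f(b, f(b, c))), cons(f(b, 0), 0)))  →  cons(0, cons(cons(c, f(b, c)), cons(f(b, 0), 0)))   [R1 at 2.1.2]
3. cons(0, cons(cons(c, f(b, c)), cons(f(b, 0), 0)))  →  cons(0, cons(cons(c, c), cons(f(b, 0), 0)))   [R1 at 2.1.2]
4. cons(0, cons(cons(c, c), cons(f(b, 0), 0)))  →  cons(0, cons(cons(c, c), cons(0, 0)))   [R1 at 2.2.1]

Reduce t₂ = cons(0, f(b, cons(cons(c, f(b, c)), cons(0, f(b, 0))))):
1. cons(0, f(b, cons(cons(c, f(b, c)), cons(0, f(b, 0)))))  →  cons(0, cons(cons(c, f(b, c)), cons(0, f(b, 0))))   [R1 at 2]
2. cons(0, cons(cons(c, f(b, c)), cons(0, f(b, 0))))  →  cons(0, cons(cons(c, c), cons(0, f(b, 0))))   [R1 at 2.1.2]
3. cons(0, cons(cons(c, c), cons(0, f(b, 0))))  →  cons(0, cons(cons(c, c), cons(0, 0)))   [R1 at 2.2.2]

yes — NF(t₁) = cons(0, cons(cons(c, c), cons(0, 0))), NF(t₂) = cons(0, cons(cons(c, c), cons(0, 0)))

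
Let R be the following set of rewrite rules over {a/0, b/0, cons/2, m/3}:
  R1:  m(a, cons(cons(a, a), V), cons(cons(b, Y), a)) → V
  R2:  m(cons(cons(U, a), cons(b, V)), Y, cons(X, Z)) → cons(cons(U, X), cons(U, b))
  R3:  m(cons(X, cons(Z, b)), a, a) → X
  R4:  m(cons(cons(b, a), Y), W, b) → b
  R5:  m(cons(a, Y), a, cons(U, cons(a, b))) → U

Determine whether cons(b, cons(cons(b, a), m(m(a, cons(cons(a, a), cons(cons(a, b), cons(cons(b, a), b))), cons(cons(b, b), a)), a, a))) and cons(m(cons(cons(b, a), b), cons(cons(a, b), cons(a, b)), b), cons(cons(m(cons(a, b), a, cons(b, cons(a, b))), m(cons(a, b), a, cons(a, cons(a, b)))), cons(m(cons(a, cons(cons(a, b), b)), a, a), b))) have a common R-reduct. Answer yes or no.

yes — NF(t₁) = cons(b, cons(cons(b, a), cons(a, b))), NF(t₂) = cons(b, cons(cons(b, a), cons(a, b)))

Reduce t₁ = cons(b, cons(cons(b, a), m(m(a, cons(cons(a, a), cons(cons(a, b), cons(cons(b, a), b))), cons(cons(b, b), a)), a, a))):
1. cons(b, cons(cons(b, a), m(m(a, cons(cons(a, a), cons(cons(a, b), cons(cons(b, a), b))), cons(cons(b, b), a)), a, a)))  →  cons(b, cons(cons(b, a), m(cons(cons(a, b), cons(cons(b, a), b)), a, a)))   [R1 at 2.2.1]
2. cons(b, cons(cons(b, a), m(cons(cons(a, b), cons(cons(b, a), b)), a, a)))  →  cons(b, cons(cons(b, a), cons(a, b)))   [R3 at 2.2]

Reduce t₂ = cons(m(cons(cons(b, a), b), cons(cons(a, b), cons(a, b)), b), cons(cons(m(cons(a, b), a, cons(b, cons(a, b))), m(cons(a, b), a, cons(a, cons(a, b)))), cons(m(cons(a, cons(cons(a, b), b)), a, a), b))):
1. cons(m(cons(cons(b, a), b), cons(cons(a, b), cons(a, b)), b), cons(cons(m(cons(a, b), a, cons(b, cons(a, b))), m(cons(a, b), a, cons(a, cons(a, b)))), cons(m(cons(a, cons(cons(a, b), b)), a, a), b)))  →  cons(b, cons(cons(m(cons(a, b), a, cons(b, cons(a, b))), m(cons(a, b), a, cons(a, cons(a, b)))), cons(m(cons(a, cons(cons(a, b), b)), a, a), b)))   [R4 at 1]
2. cons(b, cons(cons(m(cons(a, b), a, cons(b, cons(a, b))), m(cons(a, b), a, cons(a, cons(a, b)))), cons(m(cons(a, cons(cons(a, b), b)), a, a), b)))  →  cons(b, cons(cons(b, m(cons(a, b), a, cons(a, cons(a, b)))), cons(m(cons(a, cons(cons(a, b), b)), a, a), b)))   [R5 at 2.1.1]
3. cons(b, cons(cons(b, m(cons(a, b), a, cons(a, cons(a, b)))), cons(m(cons(a, cons(cons(a, b), b)), a, a), b)))  →  cons(b, cons(cons(b, a), cons(m(cons(a, cons(cons(a, b), b)), a, a), b)))   [R5 at 2.1.2]
4. cons(b, cons(cons(b, a), cons(m(cons(a, cons(cons(a, b), b)), a, a), b)))  →  cons(b, cons(cons(b, a), cons(a, b)))   [R3 at 2.2.1]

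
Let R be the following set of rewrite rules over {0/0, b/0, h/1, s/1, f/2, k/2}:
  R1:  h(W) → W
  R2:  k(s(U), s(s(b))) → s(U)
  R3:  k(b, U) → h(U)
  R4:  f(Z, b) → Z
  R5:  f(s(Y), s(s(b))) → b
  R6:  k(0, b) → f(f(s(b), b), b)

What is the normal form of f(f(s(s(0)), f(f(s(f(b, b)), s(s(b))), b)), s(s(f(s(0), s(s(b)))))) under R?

b

1. f(f(s(s(0)), f(f(s(f(b, b)), s(s(b))), b)), s(s(f(s(0), s(s(b))))))  →  f(f(s(s(0)), f(s(f(b, b)), s(s(b)))), s(s(f(s(0), s(s(b))))))   [R4 at 1.2]
2. f(f(s(s(0)), f(s(f(b, b)), s(s(b)))), s(s(f(s(0), s(s(b))))))  →  f(f(s(s(0)), b), s(s(f(s(0), s(s(b))))))   [R5 at 1.2]
3. f(f(s(s(0)), b), s(s(f(s(0), s(s(b))))))  →  f(s(s(0)), s(s(f(s(0), s(s(b))))))   [R4 at 1]
4. f(s(s(0)), s(s(f(s(0), s(s(b))))))  →  f(s(s(0)), s(s(b)))   [R5 at 2.1.1]
5. f(s(s(0)), s(s(b)))  →  b   [R5 at ε]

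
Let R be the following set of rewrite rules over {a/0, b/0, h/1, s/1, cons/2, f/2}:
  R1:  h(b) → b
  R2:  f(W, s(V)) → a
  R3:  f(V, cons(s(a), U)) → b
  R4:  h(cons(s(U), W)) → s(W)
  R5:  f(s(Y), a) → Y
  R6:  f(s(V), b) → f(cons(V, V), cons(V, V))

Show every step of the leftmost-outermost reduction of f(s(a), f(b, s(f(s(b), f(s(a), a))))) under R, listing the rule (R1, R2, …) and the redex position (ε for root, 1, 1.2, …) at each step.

1. f(s(a), f(b, s(f(s(b), f(s(a), a)))))  →  f(s(a), a)   [R2 at 2]
2. f(s(a), a)  →  a   [R5 at ε]

a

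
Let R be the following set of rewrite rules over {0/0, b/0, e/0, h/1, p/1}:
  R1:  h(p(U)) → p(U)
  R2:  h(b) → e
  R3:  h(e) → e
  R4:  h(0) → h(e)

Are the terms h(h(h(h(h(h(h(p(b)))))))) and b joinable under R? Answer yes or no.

no — NF(t₁) = p(b), NF(t₂) = b

Reduce t₁ = h(h(h(h(h(h(h(p(b)))))))):
1. h(h(h(h(h(h(h(p(b))))))))  →  h(h(h(h(h(h(p(b)))))))   [R1 at 1.1.1.1.1.1]
2. h(h(h(h(h(h(p(b)))))))  →  h(h(h(h(h(p(b))))))   [R1 at 1.1.1.1.1]
3. h(h(h(h(h(p(b))))))  →  h(h(h(h(p(b)))))   [R1 at 1.1.1.1]
4. h(h(h(h(p(b)))))  →  h(h(h(p(b))))   [R1 at 1.1.1]
5. h(h(h(p(b))))  →  h(h(p(b)))   [R1 at 1.1]
6. h(h(p(b)))  →  h(p(b))   [R1 at 1]
7. h(p(b))  →  p(b)   [R1 at ε]

Reduce t₂ = b:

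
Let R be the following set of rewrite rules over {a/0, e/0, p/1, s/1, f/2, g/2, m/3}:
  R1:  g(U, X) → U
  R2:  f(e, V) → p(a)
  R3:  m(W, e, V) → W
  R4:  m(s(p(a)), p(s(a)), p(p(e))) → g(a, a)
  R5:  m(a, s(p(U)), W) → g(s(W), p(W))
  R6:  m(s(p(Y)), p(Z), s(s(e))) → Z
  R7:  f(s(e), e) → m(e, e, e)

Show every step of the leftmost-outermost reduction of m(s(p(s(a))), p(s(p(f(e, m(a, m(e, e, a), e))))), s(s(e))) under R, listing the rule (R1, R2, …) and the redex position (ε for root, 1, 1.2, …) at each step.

1. m(s(p(s(a))), p(s(p(f(e, m(a, m(e, e, a), e))))), s(s(e)))  →  s(p(f(e, m(a, m(e, e, a), e))))   [R6 at ε]
2. s(p(f(e, m(a, m(e, e, a), e))))  →  s(p(p(a)))   [R2 at 1.1]

s(p(p(a)))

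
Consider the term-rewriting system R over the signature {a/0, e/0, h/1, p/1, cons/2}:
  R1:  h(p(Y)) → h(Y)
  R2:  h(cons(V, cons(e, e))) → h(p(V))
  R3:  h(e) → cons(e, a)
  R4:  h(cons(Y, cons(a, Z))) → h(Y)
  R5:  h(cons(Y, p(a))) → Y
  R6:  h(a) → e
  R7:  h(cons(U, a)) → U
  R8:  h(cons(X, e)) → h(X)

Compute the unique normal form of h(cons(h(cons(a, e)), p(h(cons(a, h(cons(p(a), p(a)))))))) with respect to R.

e

1. h(cons(h(cons(a, e)), p(h(cons(a, h(cons(p(a), p(a))))))))  →  h(cons(h(a), p(h(cons(a, h(cons(p(a), p(a))))))))   [R8 at 1.1]
2. h(cons(h(a), p(h(cons(a, h(cons(p(a), p(a))))))))  →  h(cons(e, p(h(cons(a, h(cons(p(a), p(a))))))))   [R6 at 1.1]
3. h(cons(e, p(h(cons(a, h(cons(p(a), p(a))))))))  →  h(cons(e, p(h(cons(a, p(a))))))   [R5 at 1.2.1.1.2]
4. h(cons(e, p(h(cons(a, p(a))))))  →  h(cons(e, p(a)))   [R5 at 1.2.1]
5. h(cons(e, p(a)))  →  e   [R5 at ε]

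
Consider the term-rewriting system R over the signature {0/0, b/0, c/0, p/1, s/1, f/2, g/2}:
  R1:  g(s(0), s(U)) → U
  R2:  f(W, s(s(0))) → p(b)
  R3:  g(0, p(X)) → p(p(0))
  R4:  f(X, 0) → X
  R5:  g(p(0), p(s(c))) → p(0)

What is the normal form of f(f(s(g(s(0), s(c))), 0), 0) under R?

s(c)

1. f(f(s(g(s(0), s(c))), 0), 0)  →  f(s(g(s(0), s(c))), 0)   [R4 at ε]
2. f(s(g(s(0), s(c))), 0)  →  s(g(s(0), s(c)))   [R4 at ε]
3. s(g(s(0), s(c)))  →  s(c)   [R1 at 1]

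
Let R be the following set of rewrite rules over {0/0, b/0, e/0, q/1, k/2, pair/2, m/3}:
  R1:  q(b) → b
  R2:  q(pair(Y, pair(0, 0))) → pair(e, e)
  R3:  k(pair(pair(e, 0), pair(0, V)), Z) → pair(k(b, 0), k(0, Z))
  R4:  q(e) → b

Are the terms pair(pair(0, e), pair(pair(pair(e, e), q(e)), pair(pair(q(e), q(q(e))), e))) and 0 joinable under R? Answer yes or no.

no — NF(t₁) = pair(pair(0, e), pair(pair(pair(e, e), b), pair(pair(b, b), e))), NF(t₂) = 0

Reduce t₁ = pair(pair(0, e), pair(pair(pair(e, e), q(e)), pair(pair(q(e), q(q(e))), e))):
1. pair(pair(0, e), pair(pair(pair(e, e), q(e)), pair(pair(q(e), q(q(e))), e)))  →  pair(pair(0, e), pair(pair(pair(e, e), b), pair(pair(q(e), q(q(e))), e)))   [R4 at 2.1.2]
2. pair(pair(0, e), pair(pair(pair(e, e), b), pair(pair(q(e), q(q(e))), e)))  →  pair(pair(0, e), pair(pair(pair(e, e), b), pair(pair(b, q(q(e))), e)))   [R4 at 2.2.1.1]
3. pair(pair(0, e), pair(pair(pair(e, e), b), pair(pair(b, q(q(e))), e)))  →  pair(pair(0, e), pair(pair(pair(e, e), b), pair(pair(b, q(b)), e)))   [R4 at 2.2.1.2.1]
4. pair(pair(0, e), pair(pair(pair(e, e), b), pair(pair(b, q(b)), e)))  →  pair(pair(0, e), pair(pair(pair(e, e), b), pair(pair(b, b), e)))   [R1 at 2.2.1.2]

Reduce t₂ = 0:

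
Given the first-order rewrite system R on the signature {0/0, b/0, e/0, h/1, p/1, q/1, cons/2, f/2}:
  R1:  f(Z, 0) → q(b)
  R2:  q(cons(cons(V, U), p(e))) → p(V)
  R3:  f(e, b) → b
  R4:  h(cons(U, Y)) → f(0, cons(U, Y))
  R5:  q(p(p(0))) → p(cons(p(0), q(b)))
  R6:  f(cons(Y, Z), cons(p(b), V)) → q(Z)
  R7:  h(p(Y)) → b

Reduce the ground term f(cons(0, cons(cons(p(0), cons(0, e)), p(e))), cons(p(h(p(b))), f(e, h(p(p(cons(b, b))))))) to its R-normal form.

p(p(0))

1. f(cons(0, cons(cons(p(0), cons(0, e)), p(e))), cons(p(h(p(b))), f(e, h(p(p(cons(b, b)))))))  →  f(cons(0, cons(cons(p(0), cons(0, e)), p(e))), cons(p(b), f(e, h(p(p(cons(b, b)))))))   [R7 at 2.1.1]
2. f(cons(0, cons(cons(p(0), cons(0, e)), p(e))), cons(p(b), f(e, h(p(p(cons(b, b)))))))  →  q(cons(cons(p(0), cons(0, e)), p(e)))   [R6 at ε]
3. q(cons(cons(p(0), cons(0, e)), p(e)))  →  p(p(0))   [R2 at ε]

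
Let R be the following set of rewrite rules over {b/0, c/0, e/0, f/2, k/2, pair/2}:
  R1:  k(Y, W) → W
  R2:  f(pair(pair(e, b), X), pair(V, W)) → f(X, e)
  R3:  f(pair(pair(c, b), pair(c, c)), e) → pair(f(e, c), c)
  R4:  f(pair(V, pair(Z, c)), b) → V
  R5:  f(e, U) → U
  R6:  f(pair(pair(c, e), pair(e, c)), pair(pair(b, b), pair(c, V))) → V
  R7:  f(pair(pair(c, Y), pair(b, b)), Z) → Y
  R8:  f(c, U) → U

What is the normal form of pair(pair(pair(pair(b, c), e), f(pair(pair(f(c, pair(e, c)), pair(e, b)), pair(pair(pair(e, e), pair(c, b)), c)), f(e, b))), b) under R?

pair(pair(pair(pair(b, c), e), pair(pair(e, c), pair(e, b))), b)

1. pair(pair(pair(pair(b, c), e), f(pair(pair(f(c, pair(e, c)), pair(e, b)), pair(pair(pair(e, e), pair(c, b)), c)), f(e, b))), b)  →  pair(pair(pair(pair(b, c), e), f(pair(pair(pair(e, c), pair(e, b)), pair(pair(pair(e, e), pair(c, b)), c)), f(e, b))), b)   [R8 at 1.2.1.1.1]
2. pair(pair(pair(pair(b, c), e), f(pair(pair(pair(e, c), pair(e, b)), pair(pair(pair(e, e), pair(c, b)), c)), f(e, b))), b)  →  pair(pair(pair(pair(b, c), e), f(pair(pair(pair(e, c), pair(e, b)), pair(pair(pair(e, e), pair(c, b)), c)), b)), b)   [R5 at 1.2.2]
3. pair(pair(pair(pair(b, c), e), f(pair(pair(pair(e, c), pair(e, b)), pair(pair(pair(e, e), pair(c, b)), c)), b)), b)  →  pair(pair(pair(pair(b, c), e), pair(pair(e, c), pair(e, b))), b)   [R4 at 1.2]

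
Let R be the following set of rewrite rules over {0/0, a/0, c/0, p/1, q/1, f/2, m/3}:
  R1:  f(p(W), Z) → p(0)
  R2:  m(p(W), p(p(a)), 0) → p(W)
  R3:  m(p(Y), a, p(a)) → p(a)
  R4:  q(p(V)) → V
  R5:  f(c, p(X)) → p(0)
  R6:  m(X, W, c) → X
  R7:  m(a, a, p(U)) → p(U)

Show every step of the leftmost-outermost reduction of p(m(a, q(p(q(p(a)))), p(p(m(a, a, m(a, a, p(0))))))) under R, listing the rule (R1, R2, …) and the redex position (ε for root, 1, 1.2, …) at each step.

p(p(p(p(0))))

1. p(m(a, q(p(q(p(a)))), p(p(m(a, a, m(a, a, p(0)))))))  →  p(m(a, q(p(a)), p(p(m(a, a, m(a, a, p(0)))))))   [R4 at 1.2]
2. p(m(a, q(p(a)), p(p(m(a, a, m(a, a, p(0)))))))  →  p(m(a, a, p(p(m(a, a, m(a, a, p(0)))))))   [R4 at 1.2]
3. p(m(a, a, p(p(m(a, a, m(a, a, p(0)))))))  →  p(p(p(m(a, a, m(a, a, p(0))))))   [R7 at 1]
4. p(p(p(m(a, a, m(a, a, p(0))))))  →  p(p(p(m(a, a, p(0)))))   [R7 at 1.1.1.3]
5. p(p(p(m(a, a, p(0)))))  →  p(p(p(p(0))))   [R7 at 1.1.1]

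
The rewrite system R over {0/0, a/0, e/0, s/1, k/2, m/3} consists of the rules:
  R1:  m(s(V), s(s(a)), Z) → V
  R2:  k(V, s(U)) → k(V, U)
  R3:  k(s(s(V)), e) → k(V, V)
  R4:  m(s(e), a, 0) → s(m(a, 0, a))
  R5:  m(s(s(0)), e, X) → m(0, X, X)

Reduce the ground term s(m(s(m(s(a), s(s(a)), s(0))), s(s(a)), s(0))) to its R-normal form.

s(a)

1. s(m(s(m(s(a), s(s(a)), s(0))), s(s(a)), s(0)))  →  s(m(s(a), s(s(a)), s(0)))   [R1 at 1]
2. s(m(s(a), s(s(a)), s(0)))  →  s(a)   [R1 at 1]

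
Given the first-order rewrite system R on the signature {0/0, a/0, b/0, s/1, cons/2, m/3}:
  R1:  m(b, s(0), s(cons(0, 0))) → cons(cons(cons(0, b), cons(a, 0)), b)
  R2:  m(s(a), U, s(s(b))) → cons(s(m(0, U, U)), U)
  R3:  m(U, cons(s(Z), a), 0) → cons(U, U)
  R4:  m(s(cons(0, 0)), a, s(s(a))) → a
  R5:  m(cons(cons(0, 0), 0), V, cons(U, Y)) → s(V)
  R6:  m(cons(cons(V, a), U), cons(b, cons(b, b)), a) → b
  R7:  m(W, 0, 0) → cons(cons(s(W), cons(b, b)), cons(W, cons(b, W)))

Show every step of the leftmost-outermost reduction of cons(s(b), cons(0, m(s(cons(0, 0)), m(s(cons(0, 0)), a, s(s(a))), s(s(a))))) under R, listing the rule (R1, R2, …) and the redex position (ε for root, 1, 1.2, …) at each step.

cons(s(b), cons(0, a))

1. cons(s(b), cons(0, m(s(cons(0, 0)), m(s(cons(0, 0)), a, s(s(a))), s(s(a)))))  →  cons(s(b), cons(0, m(s(cons(0, 0)), a, s(s(a)))))   [R4 at 2.2.2]
2. cons(s(b), cons(0, m(s(cons(0, 0)), a, s(s(a)))))  →  cons(s(b), cons(0, a))   [R4 at 2.2]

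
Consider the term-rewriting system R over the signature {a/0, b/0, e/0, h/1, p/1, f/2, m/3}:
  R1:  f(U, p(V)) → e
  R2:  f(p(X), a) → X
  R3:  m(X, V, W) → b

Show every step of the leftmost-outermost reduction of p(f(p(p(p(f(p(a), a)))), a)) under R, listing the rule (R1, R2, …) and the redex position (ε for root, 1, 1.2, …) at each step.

p(p(p(a)))

1. p(f(p(p(p(f(p(a), a)))), a))  →  p(p(p(f(p(a), a))))   [R2 at 1]
2. p(p(p(f(p(a), a))))  →  p(p(p(a)))   [R2 at 1.1.1]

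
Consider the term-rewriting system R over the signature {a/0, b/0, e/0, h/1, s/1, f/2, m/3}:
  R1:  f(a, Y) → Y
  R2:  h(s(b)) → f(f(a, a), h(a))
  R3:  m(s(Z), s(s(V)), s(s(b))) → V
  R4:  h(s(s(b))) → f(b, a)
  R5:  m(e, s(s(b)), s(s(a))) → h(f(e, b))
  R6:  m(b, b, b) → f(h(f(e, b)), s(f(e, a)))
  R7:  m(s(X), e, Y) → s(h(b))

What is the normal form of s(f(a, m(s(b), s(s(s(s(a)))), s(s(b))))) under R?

1. s(f(a, m(s(b), s(s(s(s(a)))), s(s(b)))))  →  s(m(s(b), s(s(s(s(a)))), s(s(b))))   [R1 at 1]
2. s(m(s(b), s(s(s(s(a)))), s(s(b))))  →  s(s(s(a)))   [R3 at 1]

s(s(s(a)))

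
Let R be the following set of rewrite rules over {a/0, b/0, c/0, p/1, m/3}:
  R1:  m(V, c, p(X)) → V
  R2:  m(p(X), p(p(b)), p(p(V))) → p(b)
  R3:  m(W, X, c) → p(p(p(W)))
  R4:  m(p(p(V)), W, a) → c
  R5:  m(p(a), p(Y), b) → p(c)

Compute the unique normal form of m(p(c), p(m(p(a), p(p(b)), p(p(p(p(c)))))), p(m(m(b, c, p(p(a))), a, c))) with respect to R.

1. m(p(c), p(m(p(a), p(p(b)), p(p(p(p(c)))))), p(m(m(b, c, p(p(a))), a, c)))  →  m(p(c), p(p(b)), p(m(m(b, c, p(p(a))), a, c)))   [R2 at 2.1]
2. m(p(c), p(p(b)), p(m(m(b, c, p(p(a))), a, c)))  →  m(p(c), p(p(b)), p(p(p(p(m(b, c, p(p(a))))))))   [R3 at 3.1]
3. m(p(c), p(p(b)), p(p(p(p(m(b, c, p(p(a))))))))  →  p(b)   [R2 at ε]

p(b)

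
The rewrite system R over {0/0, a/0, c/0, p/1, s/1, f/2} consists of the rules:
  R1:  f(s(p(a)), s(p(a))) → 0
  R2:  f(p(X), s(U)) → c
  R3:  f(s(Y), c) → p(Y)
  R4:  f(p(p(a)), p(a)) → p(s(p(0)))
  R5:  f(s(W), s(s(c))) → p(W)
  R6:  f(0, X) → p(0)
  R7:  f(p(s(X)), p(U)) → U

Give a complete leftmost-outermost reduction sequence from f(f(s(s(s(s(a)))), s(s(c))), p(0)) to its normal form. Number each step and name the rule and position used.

1. f(f(s(s(s(s(a)))), s(s(c))), p(0))  →  f(p(s(s(s(a)))), p(0))   [R5 at 1]
2. f(p(s(s(s(a)))), p(0))  →  0   [R7 at ε]

0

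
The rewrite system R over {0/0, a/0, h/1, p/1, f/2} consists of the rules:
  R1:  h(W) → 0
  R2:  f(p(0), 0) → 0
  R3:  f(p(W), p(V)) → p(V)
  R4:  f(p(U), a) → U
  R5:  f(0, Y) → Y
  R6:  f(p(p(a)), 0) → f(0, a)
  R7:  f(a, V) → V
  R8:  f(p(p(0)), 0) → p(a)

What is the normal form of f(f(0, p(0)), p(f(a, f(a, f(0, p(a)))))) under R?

p(p(a))

1. f(f(0, p(0)), p(f(a, f(a, f(0, p(a))))))  →  f(p(0), p(f(a, f(a, f(0, p(a))))))   [R5 at 1]
2. f(p(0), p(f(a, f(a, f(0, p(a))))))  →  p(f(a, f(a, f(0, p(a)))))   [R3 at ε]
3. p(f(a, f(a, f(0, p(a)))))  →  p(f(a, f(0, p(a))))   [R7 at 1]
4. p(f(a, f(0, p(a))))  →  p(f(0, p(a)))   [R7 at 1]
5. p(f(0, p(a)))  →  p(p(a))   [R5 at 1]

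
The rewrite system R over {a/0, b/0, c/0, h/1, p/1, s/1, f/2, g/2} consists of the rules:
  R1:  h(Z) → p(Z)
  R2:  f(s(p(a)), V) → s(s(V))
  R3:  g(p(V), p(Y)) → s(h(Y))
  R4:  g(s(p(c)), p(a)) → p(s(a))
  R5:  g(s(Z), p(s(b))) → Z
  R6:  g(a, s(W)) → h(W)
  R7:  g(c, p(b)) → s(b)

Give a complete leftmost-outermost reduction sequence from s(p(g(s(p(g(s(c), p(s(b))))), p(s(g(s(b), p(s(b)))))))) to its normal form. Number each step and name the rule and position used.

s(p(p(c)))

1. s(p(g(s(p(g(s(c), p(s(b))))), p(s(g(s(b), p(s(b))))))))  →  s(p(g(s(p(c)), p(s(g(s(b), p(s(b))))))))   [R5 at 1.1.1.1.1]
2. s(p(g(s(p(c)), p(s(g(s(b), p(s(b))))))))  →  s(p(g(s(p(c)), p(s(b)))))   [R5 at 1.1.2.1.1]
3. s(p(g(s(p(c)), p(s(b)))))  →  s(p(p(c)))   [R5 at 1.1]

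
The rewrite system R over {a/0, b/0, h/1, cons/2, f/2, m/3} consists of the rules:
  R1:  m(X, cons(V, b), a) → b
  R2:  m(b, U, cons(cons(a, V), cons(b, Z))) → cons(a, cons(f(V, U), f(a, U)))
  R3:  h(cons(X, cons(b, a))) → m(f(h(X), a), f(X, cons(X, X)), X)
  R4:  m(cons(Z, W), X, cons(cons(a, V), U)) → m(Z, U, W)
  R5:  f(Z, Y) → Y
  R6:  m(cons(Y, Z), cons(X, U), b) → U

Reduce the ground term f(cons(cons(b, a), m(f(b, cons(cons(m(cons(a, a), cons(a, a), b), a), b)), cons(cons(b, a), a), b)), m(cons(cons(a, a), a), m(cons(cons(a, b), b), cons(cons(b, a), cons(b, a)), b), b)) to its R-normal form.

1. f(cons(cons(b, a), m(f(b, cons(cons(m(cons(a, a), cons(a, a), b), a), b)), cons(cons(b, a), a), b)), m(cons(cons(a, a), a), m(cons(cons(a, b), b), cons(cons(b, a), cons(b, a)), b), b))  →  m(cons(cons(a, a), a), m(cons(cons(a, b), b), cons(cons(b, a), cons(b, a)), b), b)   [R5 at ε]
2. m(cons(cons(a, a), a), m(cons(cons(a, b), b), cons(cons(b, a), cons(b, a)), b), b)  →  m(cons(cons(a, a), a), cons(b, a), b)   [R6 at 2]
3. m(cons(cons(a, a), a), cons(b, a), b)  →  a   [R6 at ε]

a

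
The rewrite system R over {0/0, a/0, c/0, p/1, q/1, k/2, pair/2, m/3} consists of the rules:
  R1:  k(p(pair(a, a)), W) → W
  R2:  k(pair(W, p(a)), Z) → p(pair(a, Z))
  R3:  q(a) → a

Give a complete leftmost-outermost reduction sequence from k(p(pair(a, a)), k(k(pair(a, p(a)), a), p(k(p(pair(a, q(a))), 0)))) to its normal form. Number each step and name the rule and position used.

1. k(p(pair(a, a)), k(k(pair(a, p(a)), a), p(k(p(pair(a, q(a))), 0))))  →  k(k(pair(a, p(a)), a), p(k(p(pair(a, q(a))), 0)))   [R1 at ε]
2. k(k(pair(a, p(a)), a), p(k(p(pair(a, q(a))), 0)))  →  k(p(pair(a, a)), p(k(p(pair(a, q(a))), 0)))   [R2 at 1]
3. k(p(pair(a, a)), p(k(p(pair(a, q(a))), 0)))  →  p(k(p(pair(a, q(a))), 0))   [R1 at ε]
4. p(k(p(pair(a, q(a))), 0))  →  p(k(p(pair(a, a)), 0))   [R3 at 1.1.1.2]
5. p(k(p(pair(a, a)), 0))  →  p(0)   [R1 at 1]

p(0)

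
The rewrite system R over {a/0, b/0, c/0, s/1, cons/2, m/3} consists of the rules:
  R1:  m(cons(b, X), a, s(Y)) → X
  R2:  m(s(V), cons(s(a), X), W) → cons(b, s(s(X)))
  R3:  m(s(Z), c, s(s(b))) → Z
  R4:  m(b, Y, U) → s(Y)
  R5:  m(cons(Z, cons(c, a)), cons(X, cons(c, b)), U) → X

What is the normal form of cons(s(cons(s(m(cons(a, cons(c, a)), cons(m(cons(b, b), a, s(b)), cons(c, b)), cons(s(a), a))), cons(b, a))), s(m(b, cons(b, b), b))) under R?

1. cons(s(cons(s(m(cons(a, cons(c, a)), cons(m(cons(b, b), a, s(b)), cons(c, b)), cons(s(a), a))), cons(b, a))), s(m(b, cons(b, b), b)))  →  cons(s(cons(s(m(cons(b, b), a, s(b))), cons(b, a))), s(m(b, cons(b, b), b)))   [R5 at 1.1.1.1]
2. cons(s(cons(s(m(cons(b, b), a, s(b))), cons(b, a))), s(m(b, cons(b, b), b)))  →  cons(s(cons(s(b), cons(b, a))), s(m(b, cons(b, b), b)))   [R1 at 1.1.1.1]
3. cons(s(cons(s(b), cons(b, a))), s(m(b, cons(b, b), b)))  →  cons(s(cons(s(b), cons(b, a))), s(s(cons(b, b))))   [R4 at 2.1]

cons(s(cons(s(b), cons(b, a))), s(s(cons(b, b))))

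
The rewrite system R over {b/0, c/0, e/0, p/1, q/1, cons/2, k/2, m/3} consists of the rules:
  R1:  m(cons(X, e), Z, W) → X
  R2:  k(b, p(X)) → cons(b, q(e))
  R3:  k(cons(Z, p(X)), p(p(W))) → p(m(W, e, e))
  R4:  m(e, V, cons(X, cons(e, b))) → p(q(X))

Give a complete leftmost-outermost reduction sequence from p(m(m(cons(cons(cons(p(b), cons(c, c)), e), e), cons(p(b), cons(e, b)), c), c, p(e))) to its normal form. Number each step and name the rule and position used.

p(cons(p(b), cons(c, c)))

1. p(m(m(cons(cons(cons(p(b), cons(c, c)), e), e), cons(p(b), cons(e, b)), c), c, p(e)))  →  p(m(cons(cons(p(b), cons(c, c)), e), c, p(e)))   [R1 at 1.1]
2. p(m(cons(cons(p(b), cons(c, c)), e), c, p(e)))  →  p(cons(p(b), cons(c, c)))   [R1 at 1]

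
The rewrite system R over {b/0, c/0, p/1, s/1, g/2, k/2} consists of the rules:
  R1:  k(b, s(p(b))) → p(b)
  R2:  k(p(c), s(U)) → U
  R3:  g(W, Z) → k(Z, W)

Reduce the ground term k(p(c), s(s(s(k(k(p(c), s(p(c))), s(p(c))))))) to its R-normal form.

1. k(p(c), s(s(s(k(k(p(c), s(p(c))), s(p(c)))))))  →  s(s(k(k(p(c), s(p(c))), s(p(c)))))   [R2 at ε]
2. s(s(k(k(p(c), s(p(c))), s(p(c)))))  →  s(s(k(p(c), s(p(c)))))   [R2 at 1.1.1]
3. s(s(k(p(c), s(p(c)))))  →  s(s(p(c)))   [R2 at 1.1]

s(s(p(c)))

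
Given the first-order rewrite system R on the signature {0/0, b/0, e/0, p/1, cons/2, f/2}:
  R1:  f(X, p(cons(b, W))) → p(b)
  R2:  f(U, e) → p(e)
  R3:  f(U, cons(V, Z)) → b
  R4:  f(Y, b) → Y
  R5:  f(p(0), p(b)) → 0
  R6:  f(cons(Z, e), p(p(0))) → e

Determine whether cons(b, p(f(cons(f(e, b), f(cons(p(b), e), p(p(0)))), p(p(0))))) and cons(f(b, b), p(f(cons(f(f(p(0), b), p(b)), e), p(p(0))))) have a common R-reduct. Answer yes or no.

Reduce t₁ = cons(b, p(f(cons(f(e, b), f(cons(p(b), e), p(p(0)))), p(p(0))))):
1. cons(b, p(f(cons(f(e, b), f(cons(p(b), e), p(p(0)))), p(p(0)))))  →  cons(b, p(f(cons(e, f(cons(p(b), e), p(p(0)))), p(p(0)))))   [R4 at 2.1.1.1]
2. cons(b, p(f(cons(e, f(cons(p(b), e), p(p(0)))), p(p(0)))))  →  cons(b, p(f(cons(e, e), p(p(0)))))   [R6 at 2.1.1.2]
3. cons(b, p(f(cons(e, e), p(p(0)))))  →  cons(b, p(e))   [R6 at 2.1]

Reduce t₂ = cons(f(b, b), p(f(cons(f(f(p(0), b), p(b)), e), p(p(0))))):
1. cons(f(b, b), p(f(cons(f(f(p(0), b), p(b)), e), p(p(0)))))  →  cons(b, p(f(cons(f(f(p(0), b), p(b)), e), p(p(0)))))   [R4 at 1]
2. cons(b, p(f(cons(f(f(p(0), b), p(b)), e), p(p(0)))))  →  cons(b, p(e))   [R6 at 2.1]

yes — NF(t₁) = cons(b, p(e)), NF(t₂) = cons(b, p(e))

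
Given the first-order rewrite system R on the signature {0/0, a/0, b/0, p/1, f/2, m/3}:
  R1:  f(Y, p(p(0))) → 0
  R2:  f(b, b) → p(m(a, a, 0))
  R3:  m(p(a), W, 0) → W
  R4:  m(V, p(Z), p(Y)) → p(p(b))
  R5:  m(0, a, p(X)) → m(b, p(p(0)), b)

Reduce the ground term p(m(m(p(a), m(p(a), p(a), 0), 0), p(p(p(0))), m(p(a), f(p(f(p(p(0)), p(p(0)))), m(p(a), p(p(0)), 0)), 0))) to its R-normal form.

p(p(p(p(0))))

1. p(m(m(p(a), m(p(a), p(a), 0), 0), p(p(p(0))), m(p(a), f(p(f(p(p(0)), p(p(0)))), m(p(a), p(p(0)), 0)), 0)))  →  p(m(m(p(a), p(a), 0), p(p(p(0))), m(p(a), f(p(f(p(p(0)), p(p(0)))), m(p(a), p(p(0)), 0)), 0)))   [R3 at 1.1]
2. p(m(m(p(a), p(a), 0), p(p(p(0))), m(p(a), f(p(f(p(p(0)), p(p(0)))), m(p(a), p(p(0)), 0)), 0)))  →  p(m(p(a), p(p(p(0))), m(p(a), f(p(f(p(p(0)), p(p(0)))), m(p(a), p(p(0)), 0)), 0)))   [R3 at 1.1]
3. p(m(p(a), p(p(p(0))), m(p(a), f(p(f(p(p(0)), p(p(0)))), m(p(a), p(p(0)), 0)), 0)))  →  p(m(p(a), p(p(p(0))), f(p(f(p(p(0)), p(p(0)))), m(p(a), p(p(0)), 0))))   [R3 at 1.3]
4. p(m(p(a), p(p(p(0))), f(p(f(p(p(0)), p(p(0)))), m(p(a), p(p(0)), 0))))  →  p(m(p(a), p(p(p(0))), f(p(0), m(p(a), p(p(0)), 0))))   [R1 at 1.3.1.1]
5. p(m(p(a), p(p(p(0))), f(p(0), m(p(a), p(p(0)), 0))))  →  p(m(p(a), p(p(p(0))), f(p(0), p(p(0)))))   [R3 at 1.3.2]
6. p(m(p(a), p(p(p(0))), f(p(0), p(p(0)))))  →  p(m(p(a), p(p(p(0))), 0))   [R1 at 1.3]
7. p(m(p(a), p(p(p(0))), 0))  →  p(p(p(p(0))))   [R3 at 1]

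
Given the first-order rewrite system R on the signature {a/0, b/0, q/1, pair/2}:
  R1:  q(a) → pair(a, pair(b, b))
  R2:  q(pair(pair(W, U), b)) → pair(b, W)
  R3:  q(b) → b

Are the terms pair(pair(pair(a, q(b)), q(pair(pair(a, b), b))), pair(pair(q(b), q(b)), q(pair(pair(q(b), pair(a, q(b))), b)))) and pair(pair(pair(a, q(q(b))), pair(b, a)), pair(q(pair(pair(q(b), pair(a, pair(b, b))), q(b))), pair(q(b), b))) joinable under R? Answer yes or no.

Reduce t₁ = pair(pair(pair(a, q(b)), q(pair(pair(a, b), b))), pair(pair(q(b), q(b)), q(pair(pair(q(b), pair(a, q(b))), b)))):
1. pair(pair(pair(a, q(b)), q(pair(pair(a, b), b))), pair(pair(q(b), q(b)), q(pair(pair(q(b), pair(a, q(b))), b))))  →  pair(pair(pair(a, b), q(pair(pair(a, b), b))), pair(pair(q(b), q(b)), q(pair(pair(q(b), pair(a, q(b))), b))))   [R3 at 1.1.2]
2. pair(pair(pair(a, b), q(pair(pair(a, b), b))), pair(pair(q(b), q(b)), q(pair(pair(q(b), pair(a, q(b))), b))))  →  pair(pair(pair(a, b), pair(b, a)), pair(pair(q(b), q(b)), q(pair(pair(q(b), pair(a, q(b))), b))))   [R2 at 1.2]
3. pair(pair(pair(a, b), pair(b, a)), pair(pair(q(b), q(b)), q(pair(pair(q(b), pair(a, q(b))), b))))  →  pair(pair(pair(a, b), pair(b, a)), pair(pair(b, q(b)), q(pair(pair(q(b), pair(a, q(b))), b))))   [R3 at 2.1.1]
4. pair(pair(pair(a, b), pair(b, a)), pair(pair(b, q(b)), q(pair(pair(q(b), pair(a, q(b))), b))))  →  pair(pair(pair(a, b), pair(b, a)), pair(pair(b, b), q(pair(pair(q(b), pair(a, q(b))), b))))   [R3 at 2.1.2]
5. pair(pair(pair(a, b), pair(b, a)), pair(pair(b, b), q(pair(pair(q(b), pair(a, q(b))), b))))  →  pair(pair(pair(a, b), pair(b, a)), pair(pair(b, b), pair(b, q(b))))   [R2 at 2.2]
6. pair(pair(pair(a, b), pair(b, a)), pair(pair(b, b), pair(b, q(b))))  →  pair(pair(pair(a, b), pair(b, a)), pair(pair(b, b), pair(b, b)))   [R3 at 2.2.2]

Reduce t₂ = pair(pair(pair(a, q(q(b))), pair(b, a)), pair(q(pair(pair(q(b), pair(a, pair(b, b))), q(b))), pair(q(b), b))):
1. pair(pair(pair(a, q(q(b))), pair(b, a)), pair(q(pair(pair(q(b), pair(a, pair(b, b))), q(b))), pair(q(b), b)))  →  pair(pair(pair(a, q(b)), pair(b, a)), pair(q(pair(pair(q(b), pair(a, pair(b, b))), q(b))), pair(q(b), b)))   [R3 at 1.1.2.1]
2. pair(pair(pair(a, q(b)), pair(b, a)), pair(q(pair(pair(q(b), pair(a, pair(b, b))), q(b))), pair(q(b), b)))  →  pair(pair(pair(a, b), pair(b, a)), pair(q(pair(pair(q(b), pair(a, pair(b, b))), q(b))), pair(q(b), b)))   [R3 at 1.1.2]
3. pair(pair(pair(a, b), pair(b, a)), pair(q(pair(pair(q(b), pair(a, pair(b, b))), q(b))), pair(q(b), b)))  →  pair(pair(pair(a, b), pair(b, a)), pair(q(pair(pair(b, pair(a, pair(b, b))), q(b))), pair(q(b), b)))   [R3 at 2.1.1.1.1]
4. pair(pair(pair(a, b), pair(b, a)), pair(q(pair(pair(b, pair(a, pair(b, b))), q(b))), pair(q(b), b)))  →  pair(pair(pair(a, b), pair(b, a)), pair(q(pair(pair(b, pair(a, pair(b, b))), b)), pair(q(b), b)))   [R3 at 2.1.1.2]
5. pair(pair(pair(a, b), pair(b, a)), pair(q(pair(pair(b, pair(a, pair(b, b))), b)), pair(q(b), b)))  →  pair(pair(pair(a, b), pair(b, a)), pair(pair(b, b), pair(q(b), b)))   [R2 at 2.1]
6. pair(pair(pair(a, b), pair(b, a)), pair(pair(b, b), pair(q(b), b)))  →  pair(pair(pair(a, b), pair(b, a)), pair(pair(b, b), pair(b, b)))   [R3 at 2.2.1]

yes — NF(t₁) = pair(pair(pair(a, b), pair(b, a)), pair(pair(b, b), pair(b, b))), NF(t₂) = pair(pair(pair(a, b), pair(b, a)), pair(pair(b, b), pair(b, b)))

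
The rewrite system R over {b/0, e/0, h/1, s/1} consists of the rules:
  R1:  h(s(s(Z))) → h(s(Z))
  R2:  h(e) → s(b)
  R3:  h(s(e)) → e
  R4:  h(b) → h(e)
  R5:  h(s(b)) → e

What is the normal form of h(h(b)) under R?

1. h(h(b))  →  h(h(e))   [R4 at 1]
2. h(h(e))  →  h(s(b))   [R2 at 1]
3. h(s(b))  →  e   [R5 at ε]

e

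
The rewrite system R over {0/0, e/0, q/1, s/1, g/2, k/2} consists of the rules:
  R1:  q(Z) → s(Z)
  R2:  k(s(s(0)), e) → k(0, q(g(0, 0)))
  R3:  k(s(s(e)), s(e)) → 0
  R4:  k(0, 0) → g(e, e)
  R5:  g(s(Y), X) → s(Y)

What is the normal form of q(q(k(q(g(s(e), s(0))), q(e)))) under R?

1. q(q(k(q(g(s(e), s(0))), q(e))))  →  s(q(k(q(g(s(e), s(0))), q(e))))   [R1 at ε]
2. s(q(k(q(g(s(e), s(0))), q(e))))  →  s(s(k(q(g(s(e), s(0))), q(e))))   [R1 at 1]
3. s(s(k(q(g(s(e), s(0))), q(e))))  →  s(s(k(s(g(s(e), s(0))), q(e))))   [R1 at 1.1.1]
4. s(s(k(s(g(s(e), s(0))), q(e))))  →  s(s(k(s(s(e)), q(e))))   [R5 at 1.1.1.1]
5. s(s(k(s(s(e)), q(e))))  →  s(s(k(s(s(e)), s(e))))   [R1 at 1.1.2]
6. s(s(k(s(s(e)), s(e))))  →  s(s(0))   [R3 at 1.1]

s(s(0))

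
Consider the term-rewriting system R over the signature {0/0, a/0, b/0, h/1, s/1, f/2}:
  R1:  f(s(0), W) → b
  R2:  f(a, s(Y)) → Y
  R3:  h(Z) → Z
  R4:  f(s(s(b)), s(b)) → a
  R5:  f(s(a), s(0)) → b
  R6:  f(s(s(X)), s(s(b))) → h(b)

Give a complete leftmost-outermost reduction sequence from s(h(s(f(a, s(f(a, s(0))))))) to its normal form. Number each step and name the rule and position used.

s(s(0))

1. s(h(s(f(a, s(f(a, s(0)))))))  →  s(s(f(a, s(f(a, s(0))))))   [R3 at 1]
2. s(s(f(a, s(f(a, s(0))))))  →  s(s(f(a, s(0))))   [R2 at 1.1]
3. s(s(f(a, s(0))))  →  s(s(0))   [R2 at 1.1]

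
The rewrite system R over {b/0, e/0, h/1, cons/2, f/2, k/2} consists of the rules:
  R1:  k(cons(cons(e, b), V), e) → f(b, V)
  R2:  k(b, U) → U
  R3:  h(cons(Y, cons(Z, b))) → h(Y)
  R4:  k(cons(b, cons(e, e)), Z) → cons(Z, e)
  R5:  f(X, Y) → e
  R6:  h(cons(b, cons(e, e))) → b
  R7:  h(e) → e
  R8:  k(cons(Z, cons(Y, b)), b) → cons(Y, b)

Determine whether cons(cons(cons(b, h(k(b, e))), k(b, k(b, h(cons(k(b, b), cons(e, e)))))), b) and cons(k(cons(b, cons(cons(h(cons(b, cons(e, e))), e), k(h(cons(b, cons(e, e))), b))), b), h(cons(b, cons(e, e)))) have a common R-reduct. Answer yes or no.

yes — NF(t₁) = cons(cons(cons(b, e), b), b), NF(t₂) = cons(cons(cons(b, e), b), b)

Reduce t₁ = cons(cons(cons(b, h(k(b, e))), k(b, k(b, h(cons(k(b, b), cons(e, e)))))), b):
1. cons(cons(cons(b, h(k(b, e))), k(b, k(b, h(cons(k(b, b), cons(e, e)))))), b)  →  cons(cons(cons(b, h(e)), k(b, k(b, h(cons(k(b, b), cons(e, e)))))), b)   [R2 at 1.1.2.1]
2. cons(cons(cons(b, h(e)), k(b, k(b, h(cons(k(b, b), cons(e, e)))))), b)  →  cons(cons(cons(b, e), k(b, k(b, h(cons(k(b, b), cons(e, e)))))), b)   [R7 at 1.1.2]
3. cons(cons(cons(b, e), k(b, k(b, h(cons(k(b, b), cons(e, e)))))), b)  →  cons(cons(cons(b, e), k(b, h(cons(k(b, b), cons(e, e))))), b)   [R2 at 1.2]
4. cons(cons(cons(b, e), k(b, h(cons(k(b, b), cons(e, e))))), b)  →  cons(cons(cons(b, e), h(cons(k(b, b), cons(e, e)))), b)   [R2 at 1.2]
5. cons(cons(cons(b, e), h(cons(k(b, b), cons(e, e)))), b)  →  cons(cons(cons(b, e), h(cons(b, cons(e, e)))), b)   [R2 at 1.2.1.1]
6. cons(cons(cons(b, e), h(cons(b, cons(e, e)))), b)  →  cons(cons(cons(b, e), b), b)   [R6 at 1.2]

Reduce t₂ = cons(k(cons(b, cons(cons(h(cons(b, cons(e, e))), e), k(h(cons(b, cons(e, e))), b))), b), h(cons(b, cons(e, e)))):
1. cons(k(cons(b, cons(cons(h(cons(b, cons(e, e))), e), k(h(cons(b, cons(e, e))), b))), b), h(cons(b, cons(e, e))))  →  cons(k(cons(b, cons(cons(b, e), k(h(cons(b, cons(e, e))), b))), b), h(cons(b, cons(e, e))))   [R6 at 1.1.2.1.1]
2. cons(k(cons(b, cons(cons(b, e), k(h(cons(b, cons(e, e))), b))), b), h(cons(b, cons(e, e))))  →  cons(k(cons(b, cons(cons(b, e), k(b, b))), b), h(cons(b, cons(e, e))))   [R6 at 1.1.2.2.1]
3. cons(k(cons(b, cons(cons(b, e), k(b, b))), b), h(cons(b, cons(e, e))))  →  cons(k(cons(b, cons(cons(b, e), b)), b), h(cons(b, cons(e, e))))   [R2 at 1.1.2.2]
4. cons(k(cons(b, cons(cons(b, e), b)), b), h(cons(b, cons(e, e))))  →  cons(cons(cons(b, e), b), h(cons(b, cons(e, e))))   [R8 at 1]
5. cons(cons(cons(b, e), b), h(cons(b, cons(e, e))))  →  cons(cons(cons(b, e), b), b)   [R6 at 2]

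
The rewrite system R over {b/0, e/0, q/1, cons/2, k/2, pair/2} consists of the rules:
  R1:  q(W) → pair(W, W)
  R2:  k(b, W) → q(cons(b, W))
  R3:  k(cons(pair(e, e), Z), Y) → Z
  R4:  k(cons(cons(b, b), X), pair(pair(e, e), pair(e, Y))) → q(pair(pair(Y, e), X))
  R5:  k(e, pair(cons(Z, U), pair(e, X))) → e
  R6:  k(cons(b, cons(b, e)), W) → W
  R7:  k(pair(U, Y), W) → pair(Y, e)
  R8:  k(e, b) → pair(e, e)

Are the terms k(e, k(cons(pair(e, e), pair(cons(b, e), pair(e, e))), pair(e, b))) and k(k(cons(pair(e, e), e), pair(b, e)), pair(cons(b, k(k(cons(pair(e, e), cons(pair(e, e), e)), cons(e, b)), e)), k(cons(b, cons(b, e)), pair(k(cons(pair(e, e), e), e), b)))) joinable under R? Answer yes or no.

yes — NF(t₁) = e, NF(t₂) = e

Reduce t₁ = k(e, k(cons(pair(e, e), pair(cons(b, e), pair(e, e))), pair(e, b))):
1. k(e, k(cons(pair(e, e), pair(cons(b, e), pair(e, e))), pair(e, b)))  →  k(e, pair(cons(b, e), pair(e, e)))   [R3 at 2]
2. k(e, pair(cons(b, e), pair(e, e)))  →  e   [R5 at ε]

Reduce t₂ = k(k(cons(pair(e, e), e), pair(b, e)), pair(cons(b, k(k(cons(pair(e, e), cons(pair(e, e), e)), cons(e, b)), e)), k(cons(b, cons(b, e)), pair(k(cons(pair(e, e), e), e), b)))):
1. k(k(cons(pair(e, e), e), pair(b, e)), pair(cons(b, k(k(cons(pair(e, e), cons(pair(e, e), e)), cons(e, b)), e)), k(cons(b, cons(b, e)), pair(k(cons(pair(e, e), e), e), b))))  →  k(e, pair(cons(b, k(k(cons(pair(e, e), cons(pair(e, e), e)), cons(e, b)), e)), k(cons(b, cons(b, e)), pair(k(cons(pair(e, e), e), e), b))))   [R3 at 1]
2. k(e, pair(cons(b, k(k(cons(pair(e, e), cons(pair(e, e), e)), cons(e, b)), e)), k(cons(b, cons(b, e)), pair(k(cons(pair(e, e), e), e), b))))  →  k(e, pair(cons(b, k(cons(pair(e, e), e), e)), k(cons(b, cons(b, e)), pair(k(cons(pair(e, e), e), e), b))))   [R3 at 2.1.2.1]
3. k(e, pair(cons(b, k(cons(pair(e, e), e), e)), k(cons(b, cons(b, e)), pair(k(cons(pair(e, e), e), e), b))))  →  k(e, pair(cons(b, e), k(cons(b, cons(b, e)), pair(k(cons(pair(e, e), e), e), b))))   [R3 at 2.1.2]
4. k(e, pair(cons(b, e), k(cons(b, cons(b, e)), pair(k(cons(pair(e, e), e), e), b))))  →  k(e, pair(cons(b, e), pair(k(cons(pair(e, e), e), e), b)))   [R6 at 2.2]
5. k(e, pair(cons(b, e), pair(k(cons(pair(e, e), e), e), b)))  →  k(e, pair(cons(b, e), pair(e, b)))   [R3 at 2.2.1]
6. k(e, pair(cons(b, e), pair(e, b)))  →  e   [R5 at ε]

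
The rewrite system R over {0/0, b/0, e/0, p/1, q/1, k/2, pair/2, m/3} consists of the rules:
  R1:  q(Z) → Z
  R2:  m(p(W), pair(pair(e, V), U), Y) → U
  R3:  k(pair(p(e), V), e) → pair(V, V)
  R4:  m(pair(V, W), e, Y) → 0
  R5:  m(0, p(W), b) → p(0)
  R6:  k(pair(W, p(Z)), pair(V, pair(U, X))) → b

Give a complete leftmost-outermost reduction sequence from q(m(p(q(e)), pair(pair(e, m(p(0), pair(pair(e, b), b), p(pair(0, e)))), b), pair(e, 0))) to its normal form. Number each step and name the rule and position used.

1. q(m(p(q(e)), pair(pair(e, m(p(0), pair(pair(e, b), b), p(pair(0, e)))), b), pair(e, 0)))  →  m(p(q(e)), pair(pair(e, m(p(0), pair(pair(e, b), b), p(pair(0, e)))), b), pair(e, 0))   [R1 at ε]
2. m(p(q(e)), pair(pair(e, m(p(0), pair(pair(e, b), b), p(pair(0, e)))), b), pair(e, 0))  →  b   [R2 at ε]

b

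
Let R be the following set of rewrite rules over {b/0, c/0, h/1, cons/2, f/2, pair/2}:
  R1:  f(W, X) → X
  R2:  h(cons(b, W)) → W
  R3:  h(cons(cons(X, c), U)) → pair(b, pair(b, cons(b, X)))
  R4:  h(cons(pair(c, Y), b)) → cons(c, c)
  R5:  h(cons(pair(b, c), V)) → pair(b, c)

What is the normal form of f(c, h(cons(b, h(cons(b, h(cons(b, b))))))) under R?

1. f(c, h(cons(b, h(cons(b, h(cons(b, b)))))))  →  h(cons(b, h(cons(b, h(cons(b, b))))))   [R1 at ε]
2. h(cons(b, h(cons(b, h(cons(b, b))))))  →  h(cons(b, h(cons(b, b))))   [R2 at ε]
3. h(cons(b, h(cons(b, b))))  →  h(cons(b, b))   [R2 at ε]
4. h(cons(b, b))  →  b   [R2 at ε]

b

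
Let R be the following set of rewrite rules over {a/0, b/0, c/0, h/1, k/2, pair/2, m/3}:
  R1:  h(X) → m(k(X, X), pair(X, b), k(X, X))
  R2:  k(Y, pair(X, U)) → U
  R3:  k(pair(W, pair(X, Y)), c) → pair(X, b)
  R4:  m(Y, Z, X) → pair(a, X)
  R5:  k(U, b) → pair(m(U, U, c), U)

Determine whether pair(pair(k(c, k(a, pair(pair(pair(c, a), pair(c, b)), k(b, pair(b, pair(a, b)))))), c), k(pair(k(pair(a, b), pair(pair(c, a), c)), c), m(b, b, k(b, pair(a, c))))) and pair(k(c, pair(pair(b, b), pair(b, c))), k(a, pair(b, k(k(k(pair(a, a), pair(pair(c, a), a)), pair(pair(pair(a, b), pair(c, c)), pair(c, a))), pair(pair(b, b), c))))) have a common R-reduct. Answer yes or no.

yes — NF(t₁) = pair(pair(b, c), c), NF(t₂) = pair(pair(b, c), c)

Reduce t₁ = pair(pair(k(c, k(a, pair(pair(pair(c, a), pair(c, b)), k(b, pair(b, pair(a, b)))))), c), k(pair(k(pair(a, b), pair(pair(c, a), c)), c), m(b, b, k(b, pair(a, c))))):
1. pair(pair(k(c, k(a, pair(pair(pair(c, a), pair(c, b)), k(b, pair(b, pair(a, b)))))), c), k(pair(k(pair(a, b), pair(pair(c, a), c)), c), m(b, b, k(b, pair(a, c)))))  →  pair(pair(k(c, k(b, pair(b, pair(a, b)))), c), k(pair(k(pair(a, b), pair(pair(c, a), c)), c), m(b, b, k(b, pair(a, c)))))   [R2 at 1.1.2]
2. pair(pair(k(c, k(b, pair(b, pair(a, b)))), c), k(pair(k(pair(a, b), pair(pair(c, a), c)), c), m(b, b, k(b, pair(a, c)))))  →  pair(pair(k(c, pair(a, b)), c), k(pair(k(pair(a, b), pair(pair(c, a), c)), c), m(b, b, k(b, pair(a, c)))))   [R2 at 1.1.2]
3. pair(pair(k(c, pair(a, b)), c), k(pair(k(pair(a, b), pair(pair(c, a), c)), c), m(b, b, k(b, pair(a, c)))))  →  pair(pair(b, c), k(pair(k(pair(a, b), pair(pair(c, a), c)), c), m(b, b, k(b, pair(a, c)))))   [R2 at 1.1]
4. pair(pair(b, c), k(pair(k(pair(a, b), pair(pair(c, a), c)), c), m(b, b, k(b, pair(a, c)))))  →  pair(pair(b, c), k(pair(c, c), m(b, b, k(b, pair(a, c)))))   [R2 at 2.1.1]
5. pair(pair(b, c), k(pair(c, c), m(b, b, k(b, pair(a, c)))))  →  pair(pair(b, c), k(pair(c, c), pair(a, k(b, pair(a, c)))))   [R4 at 2.2]
6. pair(pair(b, c), k(pair(c, c), pair(a, k(b, pair(a, c)))))  →  pair(pair(b, c), k(b, pair(a, c)))   [R2 at 2]
7. pair(pair(b, c), k(b, pair(a, c)))  →  pair(pair(b, c), c)   [R2 at 2]

Reduce t₂ = pair(k(c, pair(pair(b, b), pair(b, c))), k(a, pair(b, k(k(k(pair(a, a), pair(pair(c, a), a)), pair(pair(pair(a, b), pair(c, c)), pair(c, a))), pair(pair(b, b), c))))):
1. pair(k(c, pair(pair(b, b), pair(b, c))), k(a, pair(b, k(k(k(pair(a, a), pair(pair(c, a), a)), pair(pair(pair(a, b), pair(c, c)), pair(c, a))), pair(pair(b, b), c)))))  →  pair(pair(b, c), k(a, pair(b, k(k(k(pair(a, a), pair(pair(c, a), a)), pair(pair(pair(a, b), pair(c, c)), pair(c, a))), pair(pair(b, b), c)))))   [R2 at 1]
2. pair(pair(b, c), k(a, pair(b, k(k(k(pair(a, a), pair(pair(c, a), a)), pair(pair(pair(a, b), pair(c, c)), pair(c, a))), pair(pair(b, b), c)))))  →  pair(pair(b, c), k(k(k(pair(a, a), pair(pair(c, a), a)), pair(pair(pair(a, b), pair(c, c)), pair(c, a))), pair(pair(b, b), c)))   [R2 at 2]
3. pair(pair(b, c), k(k(k(pair(a, a), pair(pair(c, a), a)), pair(pair(pair(a, b), pair(c, c)), pair(c, a))), pair(pair(b, b), c)))  →  pair(pair(b, c), c)   [R2 at 2]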